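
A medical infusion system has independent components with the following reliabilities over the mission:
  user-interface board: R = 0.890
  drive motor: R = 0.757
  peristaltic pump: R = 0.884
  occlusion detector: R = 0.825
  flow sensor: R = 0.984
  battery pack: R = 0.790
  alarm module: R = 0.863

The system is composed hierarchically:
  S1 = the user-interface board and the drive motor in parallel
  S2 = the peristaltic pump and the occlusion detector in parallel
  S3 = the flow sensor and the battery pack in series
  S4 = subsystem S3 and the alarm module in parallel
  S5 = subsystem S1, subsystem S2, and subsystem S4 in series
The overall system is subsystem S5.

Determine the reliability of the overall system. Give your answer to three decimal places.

Parallel (user-interface board and drive motor): 1 − (1 − 0.89000)(1 − 0.75700) = 0.97327
Parallel (peristaltic pump and occlusion detector): 1 − (1 − 0.88400)(1 − 0.82500) = 0.97970
Series (flow sensor and battery pack): 0.98400 × 0.79000 = 0.77736
Parallel ([0.77736] and alarm module): 1 − (1 − 0.77736)(1 − 0.86300) = 0.96950
Series ([0.97327], [0.97970], and [0.96950]): 0.97327 × 0.97970 × 0.96950 = 0.924

0.924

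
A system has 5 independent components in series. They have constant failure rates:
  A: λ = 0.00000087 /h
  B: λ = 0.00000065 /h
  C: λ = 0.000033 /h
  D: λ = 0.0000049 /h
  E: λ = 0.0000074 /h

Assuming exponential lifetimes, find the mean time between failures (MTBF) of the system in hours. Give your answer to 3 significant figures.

Series of exponential components: λ_sys = Σ λ_i
λ_sys = 0.00000087 + 0.00000065 + 0.000033 + 0.0000049 + 0.0000074 = 4.6820e-05 /h
MTBF = 1 / λ_sys = 21400 h

21400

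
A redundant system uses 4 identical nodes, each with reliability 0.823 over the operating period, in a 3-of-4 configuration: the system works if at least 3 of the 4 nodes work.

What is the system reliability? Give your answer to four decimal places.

0.8534

R = Σ_{i=3}^{4} C(4,i) p^i (1−p)^{4−i} with p = 0.823
C(4,3)·0.823^3·0.177^1 = 0.394669
C(4,4)·0.823^4·0.177^0 = 0.458775
Sum = 0.8534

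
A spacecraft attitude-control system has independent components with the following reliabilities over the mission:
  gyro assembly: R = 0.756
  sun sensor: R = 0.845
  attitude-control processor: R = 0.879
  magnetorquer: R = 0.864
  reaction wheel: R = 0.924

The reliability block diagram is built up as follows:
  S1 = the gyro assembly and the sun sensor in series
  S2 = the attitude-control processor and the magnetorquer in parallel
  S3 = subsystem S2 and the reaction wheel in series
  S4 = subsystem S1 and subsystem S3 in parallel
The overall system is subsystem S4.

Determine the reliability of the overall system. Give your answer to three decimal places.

0.967

Series (gyro assembly and sun sensor): 0.75600 × 0.84500 = 0.63882
Parallel (attitude-control processor and magnetorquer): 1 − (1 − 0.87900)(1 − 0.86400) = 0.98354
Series ([0.98354] and reaction wheel): 0.98354 × 0.92400 = 0.90879
Parallel ([0.63882] and [0.90879]): 1 − (1 − 0.63882)(1 − 0.90879) = 0.967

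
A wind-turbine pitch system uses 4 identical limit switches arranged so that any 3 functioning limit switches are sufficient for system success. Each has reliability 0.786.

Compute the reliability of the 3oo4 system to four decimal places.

0.7973

R = Σ_{i=3}^{4} C(4,i) p^i (1−p)^{4−i} with p = 0.786
C(4,3)·0.786^3·0.214^1 = 0.415663
C(4,4)·0.786^4·0.214^0 = 0.381672
Sum = 0.7973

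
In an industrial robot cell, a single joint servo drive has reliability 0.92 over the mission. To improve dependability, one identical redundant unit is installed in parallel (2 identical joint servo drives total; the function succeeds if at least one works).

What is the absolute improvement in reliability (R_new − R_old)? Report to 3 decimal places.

R_before = 0.92
R_after = 1 − (1 − 0.92)^2 = 0.994
ΔR = 0.994 − 0.92 = 0.074

0.074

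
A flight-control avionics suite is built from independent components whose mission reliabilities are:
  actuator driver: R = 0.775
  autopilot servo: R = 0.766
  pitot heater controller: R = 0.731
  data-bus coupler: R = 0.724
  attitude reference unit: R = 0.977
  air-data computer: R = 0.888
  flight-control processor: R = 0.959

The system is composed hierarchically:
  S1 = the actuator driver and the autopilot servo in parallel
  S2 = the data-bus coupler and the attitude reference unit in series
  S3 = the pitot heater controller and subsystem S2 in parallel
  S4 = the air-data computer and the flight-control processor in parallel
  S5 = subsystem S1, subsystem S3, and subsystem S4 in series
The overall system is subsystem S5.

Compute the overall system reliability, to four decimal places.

Parallel (actuator driver and autopilot servo): 1 − (1 − 0.775000)(1 − 0.766000) = 0.947350
Series (data-bus coupler and attitude reference unit): 0.724000 × 0.977000 = 0.707348
Parallel (pitot heater controller and [0.707348]): 1 − (1 − 0.731000)(1 − 0.707348) = 0.921277
Parallel (air-data computer and flight-control processor): 1 − (1 − 0.888000)(1 − 0.959000) = 0.995408
Series ([0.947350], [0.921277], and [0.995408]): 0.947350 × 0.921277 × 0.995408 = 0.8688

0.8688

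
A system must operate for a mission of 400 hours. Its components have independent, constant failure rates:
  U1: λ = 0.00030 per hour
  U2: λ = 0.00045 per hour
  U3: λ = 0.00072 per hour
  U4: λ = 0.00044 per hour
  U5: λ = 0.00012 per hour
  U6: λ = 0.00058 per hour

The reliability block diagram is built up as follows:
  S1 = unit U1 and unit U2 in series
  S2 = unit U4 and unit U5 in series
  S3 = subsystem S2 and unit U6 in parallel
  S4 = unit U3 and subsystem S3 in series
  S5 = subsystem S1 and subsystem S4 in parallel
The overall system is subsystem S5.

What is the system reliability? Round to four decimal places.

0.9271

R(U1) = exp(−0.00030 × 400) = 0.886920
R(U2) = exp(−0.00045 × 400) = 0.835270
R(U3) = exp(−0.00072 × 400) = 0.749762
R(U4) = exp(−0.00044 × 400) = 0.838618
R(U5) = exp(−0.00012 × 400) = 0.953134
R(U6) = exp(−0.00058 × 400) = 0.792946
Series (U1 and U2): 0.886920 × 0.835270 = 0.740818
Series (U4 and U5): 0.838618 × 0.953134 = 0.799315
Parallel ([0.799315] and U6): 1 − (1 − 0.799315)(1 − 0.792946) = 0.958447
Series (U3 and [0.958447]): 0.749762 × 0.958447 = 0.718607
Parallel ([0.740818] and [0.718607]): 1 − (1 − 0.740818)(1 − 0.718607) = 0.9271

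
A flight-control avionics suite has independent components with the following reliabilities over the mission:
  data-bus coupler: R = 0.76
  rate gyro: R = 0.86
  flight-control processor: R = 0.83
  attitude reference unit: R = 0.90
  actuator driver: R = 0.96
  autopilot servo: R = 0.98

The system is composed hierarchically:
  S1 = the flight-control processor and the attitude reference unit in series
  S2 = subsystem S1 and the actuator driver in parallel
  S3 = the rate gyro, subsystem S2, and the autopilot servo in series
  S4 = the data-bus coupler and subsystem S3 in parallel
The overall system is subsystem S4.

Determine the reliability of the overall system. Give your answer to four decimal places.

0.9602

Series (flight-control processor and attitude reference unit): 0.830000 × 0.900000 = 0.747000
Parallel ([0.747000] and actuator driver): 1 − (1 − 0.747000)(1 − 0.960000) = 0.989880
Series (rate gyro, [0.989880], and autopilot servo): 0.860000 × 0.989880 × 0.980000 = 0.834271
Parallel (data-bus coupler and [0.834271]): 1 − (1 − 0.760000)(1 − 0.834271) = 0.9602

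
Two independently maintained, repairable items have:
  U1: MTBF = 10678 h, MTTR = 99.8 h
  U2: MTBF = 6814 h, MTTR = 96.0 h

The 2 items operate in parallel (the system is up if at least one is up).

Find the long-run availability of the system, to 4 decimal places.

A(U1) = MTBF/(MTBF+MTTR) = 10678/(10678+99.8) = 0.990740
A(U2) = MTBF/(MTBF+MTTR) = 6814/(6814+96.0) = 0.986107
Parallel availability: 1 − (1 − 0.990740)(1 − 0.986107) = 0.9999

0.9999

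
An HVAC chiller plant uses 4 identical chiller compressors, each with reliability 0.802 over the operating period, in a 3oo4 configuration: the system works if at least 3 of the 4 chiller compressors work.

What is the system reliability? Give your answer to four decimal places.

0.8223

R = Σ_{i=3}^{4} C(4,i) p^i (1−p)^{4−i} with p = 0.802
C(4,3)·0.802^3·0.198^1 = 0.408553
C(4,4)·0.802^4·0.198^0 = 0.413711
Sum = 0.8223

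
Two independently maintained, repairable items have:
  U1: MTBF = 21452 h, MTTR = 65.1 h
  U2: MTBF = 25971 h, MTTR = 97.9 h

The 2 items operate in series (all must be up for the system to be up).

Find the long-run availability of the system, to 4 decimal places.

A(U1) = MTBF/(MTBF+MTTR) = 21452/(21452+65.1) = 0.996974
A(U2) = MTBF/(MTBF+MTTR) = 25971/(25971+97.9) = 0.996245
Series availability: 0.996974 × 0.996245 = 0.9932

0.9932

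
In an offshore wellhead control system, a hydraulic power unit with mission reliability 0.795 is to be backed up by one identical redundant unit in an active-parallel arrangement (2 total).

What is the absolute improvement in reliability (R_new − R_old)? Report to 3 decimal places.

R_before = 0.795
R_after = 1 − (1 − 0.795)^2 = 0.958
ΔR = 0.958 − 0.795 = 0.163

0.163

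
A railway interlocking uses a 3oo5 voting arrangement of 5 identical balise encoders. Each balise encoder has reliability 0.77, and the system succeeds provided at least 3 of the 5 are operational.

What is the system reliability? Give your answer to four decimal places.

0.9164

R = Σ_{i=3}^{5} C(5,i) p^i (1−p)^{5−i} with p = 0.77
C(5,3)·0.77^3·0.23^2 = 0.241506
C(5,4)·0.77^4·0.23^1 = 0.404260
C(5,5)·0.77^5·0.23^0 = 0.270678
Sum = 0.9164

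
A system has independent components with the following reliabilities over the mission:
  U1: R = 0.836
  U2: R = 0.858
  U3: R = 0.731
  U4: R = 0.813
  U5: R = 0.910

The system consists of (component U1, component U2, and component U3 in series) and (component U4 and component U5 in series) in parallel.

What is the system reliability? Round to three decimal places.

0.876

Series (U1, U2, and U3): 0.83600 × 0.85800 × 0.73100 = 0.52434
Series (U4 and U5): 0.81300 × 0.91000 = 0.73983
Parallel ([0.52434] and [0.73983]): 1 − (1 − 0.52434)(1 − 0.73983) = 0.876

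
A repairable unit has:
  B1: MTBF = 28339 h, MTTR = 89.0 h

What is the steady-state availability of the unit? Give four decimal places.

0.9969

A(B1) = MTBF/(MTBF+MTTR) = 28339/(28339+89.0) = 0.9969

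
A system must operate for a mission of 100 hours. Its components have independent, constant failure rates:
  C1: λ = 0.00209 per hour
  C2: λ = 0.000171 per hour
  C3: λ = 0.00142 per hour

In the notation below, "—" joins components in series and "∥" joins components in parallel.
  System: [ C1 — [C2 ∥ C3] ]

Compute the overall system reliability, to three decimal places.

R(C1) = exp(−0.00209 × 100) = 0.81140
R(C2) = exp(−0.000171 × 100) = 0.98305
R(C3) = exp(−0.00142 × 100) = 0.86762
Parallel (C2 and C3): 1 − (1 − 0.98305)(1 − 0.86762) = 0.99776
Series (C1 and [0.99776]): 0.81140 × 0.99776 = 0.810

0.810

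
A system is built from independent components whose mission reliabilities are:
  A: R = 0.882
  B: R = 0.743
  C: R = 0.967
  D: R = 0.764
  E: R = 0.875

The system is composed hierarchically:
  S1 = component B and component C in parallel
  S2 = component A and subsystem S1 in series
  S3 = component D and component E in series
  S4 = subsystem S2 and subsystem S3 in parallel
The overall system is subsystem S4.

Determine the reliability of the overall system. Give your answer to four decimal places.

Parallel (B and C): 1 − (1 − 0.743000)(1 − 0.967000) = 0.991519
Series (A and [0.991519]): 0.882000 × 0.991519 = 0.874520
Series (D and E): 0.764000 × 0.875000 = 0.668500
Parallel ([0.874520] and [0.668500]): 1 − (1 − 0.874520)(1 − 0.668500) = 0.9584

0.9584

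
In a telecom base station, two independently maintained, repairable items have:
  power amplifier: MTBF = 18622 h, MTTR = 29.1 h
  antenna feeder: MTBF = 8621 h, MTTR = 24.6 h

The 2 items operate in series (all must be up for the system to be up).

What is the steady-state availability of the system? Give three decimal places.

0.996

A(power amplifier) = MTBF/(MTBF+MTTR) = 18622/(18622+29.1) = 0.998440
A(antenna feeder) = MTBF/(MTBF+MTTR) = 8621/(8621+24.6) = 0.997155
Series availability: 0.998440 × 0.997155 = 0.996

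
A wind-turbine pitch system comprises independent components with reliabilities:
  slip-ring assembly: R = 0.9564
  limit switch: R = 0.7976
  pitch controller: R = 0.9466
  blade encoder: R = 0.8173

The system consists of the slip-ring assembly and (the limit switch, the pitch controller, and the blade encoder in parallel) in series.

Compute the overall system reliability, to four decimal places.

0.9545

Parallel (limit switch, pitch controller, and blade encoder): 1 − (1 − 0.797600)(1 − 0.946600)(1 − 0.817300) = 0.998025
Series (slip-ring assembly and [0.998025]): 0.956400 × 0.998025 = 0.9545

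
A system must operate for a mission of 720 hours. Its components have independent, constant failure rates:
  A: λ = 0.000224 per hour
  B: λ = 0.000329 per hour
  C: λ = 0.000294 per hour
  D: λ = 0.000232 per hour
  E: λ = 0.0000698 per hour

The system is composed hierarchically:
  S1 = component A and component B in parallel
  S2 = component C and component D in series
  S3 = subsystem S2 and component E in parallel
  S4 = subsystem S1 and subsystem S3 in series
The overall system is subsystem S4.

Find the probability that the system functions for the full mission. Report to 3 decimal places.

0.954

R(A) = exp(−0.000224 × 720) = 0.85105
R(B) = exp(−0.000329 × 720) = 0.78909
R(C) = exp(−0.000294 × 720) = 0.80922
R(D) = exp(−0.000232 × 720) = 0.84617
R(E) = exp(−0.0000698 × 720) = 0.95099
Parallel (A and B): 1 − (1 − 0.85105)(1 − 0.78909) = 0.96858
Series (C and D): 0.80922 × 0.84617 = 0.68474
Parallel ([0.68474] and E): 1 − (1 − 0.68474)(1 − 0.95099) = 0.98455
Series ([0.96858] and [0.98455]): 0.96858 × 0.98455 = 0.954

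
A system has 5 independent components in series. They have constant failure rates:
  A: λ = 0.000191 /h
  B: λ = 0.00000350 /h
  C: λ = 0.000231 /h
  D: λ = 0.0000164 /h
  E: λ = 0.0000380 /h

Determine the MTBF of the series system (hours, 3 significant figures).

2080

Series of exponential components: λ_sys = Σ λ_i
λ_sys = 0.000191 + 0.00000350 + 0.000231 + 0.0000164 + 0.0000380 = 4.7990e-04 /h
MTBF = 1 / λ_sys = 2080 h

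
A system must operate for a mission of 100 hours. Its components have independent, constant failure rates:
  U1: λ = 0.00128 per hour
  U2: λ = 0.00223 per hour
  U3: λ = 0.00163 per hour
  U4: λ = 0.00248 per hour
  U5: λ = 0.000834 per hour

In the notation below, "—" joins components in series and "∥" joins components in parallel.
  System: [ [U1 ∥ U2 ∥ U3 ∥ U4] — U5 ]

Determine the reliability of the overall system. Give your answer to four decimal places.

0.9193

R(U1) = exp(−0.00128 × 100) = 0.879853
R(U2) = exp(−0.00223 × 100) = 0.800115
R(U3) = exp(−0.00163 × 100) = 0.849591
R(U4) = exp(−0.00248 × 100) = 0.780360
R(U5) = exp(−0.000834 × 100) = 0.919983
Parallel (U1, U2, U3, and U4): 1 − (1 − 0.879853)(1 − 0.800115)(1 − 0.849591)(1 − 0.780360) = 0.999207
Series ([0.999207] and U5): 0.999207 × 0.919983 = 0.9193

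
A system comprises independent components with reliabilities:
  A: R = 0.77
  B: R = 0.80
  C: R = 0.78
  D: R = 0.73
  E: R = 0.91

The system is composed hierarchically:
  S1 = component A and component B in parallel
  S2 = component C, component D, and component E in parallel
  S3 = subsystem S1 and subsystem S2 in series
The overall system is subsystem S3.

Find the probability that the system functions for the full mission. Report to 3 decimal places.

Parallel (A and B): 1 − (1 − 0.77000)(1 − 0.80000) = 0.95400
Parallel (C, D, and E): 1 − (1 − 0.78000)(1 − 0.73000)(1 − 0.91000) = 0.99465
Series ([0.95400] and [0.99465]): 0.95400 × 0.99465 = 0.949

0.949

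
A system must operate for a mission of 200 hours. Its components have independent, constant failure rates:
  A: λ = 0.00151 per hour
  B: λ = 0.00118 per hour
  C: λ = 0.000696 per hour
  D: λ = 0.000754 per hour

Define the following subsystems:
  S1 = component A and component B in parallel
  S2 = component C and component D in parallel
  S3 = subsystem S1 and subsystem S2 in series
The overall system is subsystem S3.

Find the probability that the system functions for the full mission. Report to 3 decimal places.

R(A) = exp(−0.00151 × 200) = 0.73934
R(B) = exp(−0.00118 × 200) = 0.78978
R(C) = exp(−0.000696 × 200) = 0.87005
R(D) = exp(−0.000754 × 200) = 0.86002
Parallel (A and B): 1 − (1 − 0.73934)(1 − 0.78978) = 0.94520
Parallel (C and D): 1 − (1 − 0.87005)(1 − 0.86002) = 0.98181
Series ([0.94520] and [0.98181]): 0.94520 × 0.98181 = 0.928

0.928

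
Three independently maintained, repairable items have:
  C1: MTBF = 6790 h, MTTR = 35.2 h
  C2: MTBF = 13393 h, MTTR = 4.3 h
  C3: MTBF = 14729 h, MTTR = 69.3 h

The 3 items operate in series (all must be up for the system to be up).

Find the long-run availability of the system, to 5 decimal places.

A(C1) = MTBF/(MTBF+MTTR) = 6790/(6790+35.2) = 0.994843
A(C2) = MTBF/(MTBF+MTTR) = 13393/(13393+4.3) = 0.999679
A(C3) = MTBF/(MTBF+MTTR) = 14729/(14729+69.3) = 0.995317
Series availability: 0.994843 × 0.999679 × 0.995317 = 0.98987

0.98987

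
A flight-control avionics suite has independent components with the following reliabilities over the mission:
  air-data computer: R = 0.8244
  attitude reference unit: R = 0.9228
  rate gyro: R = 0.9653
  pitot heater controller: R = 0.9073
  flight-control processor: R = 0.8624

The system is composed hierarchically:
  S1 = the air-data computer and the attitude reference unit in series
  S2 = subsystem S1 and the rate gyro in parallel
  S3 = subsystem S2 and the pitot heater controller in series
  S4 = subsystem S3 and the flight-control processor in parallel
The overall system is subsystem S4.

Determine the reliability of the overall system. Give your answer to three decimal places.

0.986

Series (air-data computer and attitude reference unit): 0.82440 × 0.92280 = 0.76076
Parallel ([0.76076] and rate gyro): 1 − (1 − 0.76076)(1 − 0.96530) = 0.99170
Series ([0.99170] and pitot heater controller): 0.99170 × 0.90730 = 0.89977
Parallel ([0.89977] and flight-control processor): 1 − (1 − 0.89977)(1 − 0.86240) = 0.986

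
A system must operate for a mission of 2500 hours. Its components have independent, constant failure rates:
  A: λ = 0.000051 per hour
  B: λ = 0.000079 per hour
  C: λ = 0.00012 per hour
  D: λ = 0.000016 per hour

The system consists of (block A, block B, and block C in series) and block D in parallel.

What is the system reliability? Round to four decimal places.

R(A) = exp(−0.000051 × 2500) = 0.880293
R(B) = exp(−0.000079 × 2500) = 0.820780
R(C) = exp(−0.00012 × 2500) = 0.740818
R(D) = exp(−0.000016 × 2500) = 0.960789
Series (A, B, and C): 0.880293 × 0.820780 × 0.740818 = 0.535261
Parallel ([0.535261] and D): 1 − (1 − 0.535261)(1 − 0.960789) = 0.9818

0.9818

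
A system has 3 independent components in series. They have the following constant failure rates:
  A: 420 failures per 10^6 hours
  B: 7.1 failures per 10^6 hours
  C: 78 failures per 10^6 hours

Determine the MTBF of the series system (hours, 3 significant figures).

1980

Series of exponential components: λ_sys = Σ λ_i
λ_sys = 0.00042 + 0.0000071 + 0.000078 = 5.0510e-04 /h
MTBF = 1 / λ_sys = 1980 h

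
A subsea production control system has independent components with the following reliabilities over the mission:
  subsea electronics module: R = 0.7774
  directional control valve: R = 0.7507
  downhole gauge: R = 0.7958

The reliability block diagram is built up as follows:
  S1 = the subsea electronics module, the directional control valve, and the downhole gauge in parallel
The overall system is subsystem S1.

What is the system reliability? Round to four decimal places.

Parallel (subsea electronics module, directional control valve, and downhole gauge): 1 − (1 − 0.777400)(1 − 0.750700)(1 − 0.795800) = 0.9887

0.9887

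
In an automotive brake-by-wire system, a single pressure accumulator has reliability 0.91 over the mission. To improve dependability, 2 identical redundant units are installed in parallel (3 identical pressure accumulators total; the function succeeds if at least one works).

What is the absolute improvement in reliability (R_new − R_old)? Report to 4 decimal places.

R_before = 0.91
R_after = 1 − (1 − 0.91)^3 = 0.9993
ΔR = 0.9993 − 0.91 = 0.0893

0.0893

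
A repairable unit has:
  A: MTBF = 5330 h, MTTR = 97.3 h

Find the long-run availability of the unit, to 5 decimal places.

0.98207

A(A) = MTBF/(MTBF+MTTR) = 5330/(5330+97.3) = 0.98207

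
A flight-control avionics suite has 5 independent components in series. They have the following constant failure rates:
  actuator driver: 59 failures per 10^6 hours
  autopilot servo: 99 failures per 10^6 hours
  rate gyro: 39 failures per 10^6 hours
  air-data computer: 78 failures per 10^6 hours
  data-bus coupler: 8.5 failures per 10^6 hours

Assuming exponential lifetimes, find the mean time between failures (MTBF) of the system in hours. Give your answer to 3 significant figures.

Series of exponential components: λ_sys = Σ λ_i
λ_sys = 0.000059 + 0.000099 + 0.000039 + 0.000078 + 0.0000085 = 2.8350e-04 /h
MTBF = 1 / λ_sys = 3530 h

3530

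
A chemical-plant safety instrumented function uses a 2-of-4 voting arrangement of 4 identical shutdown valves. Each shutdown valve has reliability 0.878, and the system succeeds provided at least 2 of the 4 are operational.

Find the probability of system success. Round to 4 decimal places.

0.9934

R = Σ_{i=2}^{4} C(4,i) p^i (1−p)^{4−i} with p = 0.878
C(4,2)·0.878^2·0.122^2 = 0.068843
C(4,3)·0.878^3·0.122^1 = 0.330296
C(4,4)·0.878^4·0.122^0 = 0.594262
Sum = 0.9934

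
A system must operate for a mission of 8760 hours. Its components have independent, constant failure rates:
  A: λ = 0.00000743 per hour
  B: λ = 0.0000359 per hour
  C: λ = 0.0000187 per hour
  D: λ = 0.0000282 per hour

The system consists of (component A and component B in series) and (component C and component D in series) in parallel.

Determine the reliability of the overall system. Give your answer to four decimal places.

R(A) = exp(−0.00000743 × 8760) = 0.936986
R(B) = exp(−0.0000359 × 8760) = 0.730166
R(C) = exp(−0.0000187 × 8760) = 0.848902
R(D) = exp(−0.0000282 × 8760) = 0.781116
Series (A and B): 0.936986 × 0.730166 = 0.684155
Series (C and D): 0.848902 × 0.781116 = 0.663091
Parallel ([0.684155] and [0.663091]): 1 − (1 − 0.684155)(1 − 0.663091) = 0.8936

0.8936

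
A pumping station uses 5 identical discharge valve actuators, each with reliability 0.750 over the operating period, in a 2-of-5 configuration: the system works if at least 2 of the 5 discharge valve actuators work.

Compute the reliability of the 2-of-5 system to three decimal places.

0.984

R = Σ_{i=2}^{5} C(5,i) p^i (1−p)^{5−i} with p = 0.750
C(5,2)·0.750^2·0.250^3 = 0.08789
C(5,3)·0.750^3·0.250^2 = 0.26367
C(5,4)·0.750^4·0.250^1 = 0.39551
C(5,5)·0.750^5·0.250^0 = 0.23730
Sum = 0.984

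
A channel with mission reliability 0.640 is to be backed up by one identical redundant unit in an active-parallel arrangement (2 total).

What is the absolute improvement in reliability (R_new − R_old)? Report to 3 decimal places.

R_before = 0.640
R_after = 1 − (1 − 0.640)^2 = 0.870
ΔR = 0.870 − 0.640 = 0.230

0.230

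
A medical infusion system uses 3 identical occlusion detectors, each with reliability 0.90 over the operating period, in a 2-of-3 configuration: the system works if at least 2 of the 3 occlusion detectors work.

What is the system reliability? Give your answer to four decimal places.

R = Σ_{i=2}^{3} C(3,i) p^i (1−p)^{3−i} with p = 0.90
C(3,2)·0.90^2·0.10^1 = 0.243000
C(3,3)·0.90^3·0.10^0 = 0.729000
Sum = 0.9720

0.9720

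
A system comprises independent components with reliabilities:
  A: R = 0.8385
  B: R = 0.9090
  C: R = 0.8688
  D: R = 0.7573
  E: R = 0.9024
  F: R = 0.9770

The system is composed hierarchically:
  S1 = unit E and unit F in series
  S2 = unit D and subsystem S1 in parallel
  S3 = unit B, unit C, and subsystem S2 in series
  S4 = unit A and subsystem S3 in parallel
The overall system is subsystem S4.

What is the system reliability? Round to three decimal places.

0.962

Series (E and F): 0.90240 × 0.97700 = 0.88164
Parallel (D and [0.88164]): 1 − (1 − 0.75730)(1 − 0.88164) = 0.97127
Series (B, C, and [0.97127]): 0.90900 × 0.86880 × 0.97127 = 0.76705
Parallel (A and [0.76705]): 1 − (1 − 0.83850)(1 − 0.76705) = 0.962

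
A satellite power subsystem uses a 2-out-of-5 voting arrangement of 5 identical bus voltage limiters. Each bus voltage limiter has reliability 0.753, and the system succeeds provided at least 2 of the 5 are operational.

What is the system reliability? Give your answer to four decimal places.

0.9851

R = Σ_{i=2}^{5} C(5,i) p^i (1−p)^{5−i} with p = 0.753
C(5,2)·0.753^2·0.247^3 = 0.085444
C(5,3)·0.753^3·0.247^2 = 0.260483
C(5,4)·0.753^4·0.247^1 = 0.397052
C(5,5)·0.753^5·0.247^0 = 0.242089
Sum = 0.9851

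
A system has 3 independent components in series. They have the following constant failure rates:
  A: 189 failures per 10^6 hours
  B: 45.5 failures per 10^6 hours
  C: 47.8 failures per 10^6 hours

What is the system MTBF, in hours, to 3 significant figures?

Series of exponential components: λ_sys = Σ λ_i
λ_sys = 0.000189 + 0.0000455 + 0.0000478 = 2.8230e-04 /h
MTBF = 1 / λ_sys = 3540 h

3540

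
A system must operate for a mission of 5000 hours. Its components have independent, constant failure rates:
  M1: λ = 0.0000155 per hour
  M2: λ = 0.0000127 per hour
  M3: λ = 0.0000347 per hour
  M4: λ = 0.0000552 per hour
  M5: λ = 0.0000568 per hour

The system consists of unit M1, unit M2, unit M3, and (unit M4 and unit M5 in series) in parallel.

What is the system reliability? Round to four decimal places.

0.9997

R(M1) = exp(−0.0000155 × 5000) = 0.925427
R(M2) = exp(−0.0000127 × 5000) = 0.938474
R(M3) = exp(−0.0000347 × 5000) = 0.840717
R(M4) = exp(−0.0000552 × 5000) = 0.758813
R(M5) = exp(−0.0000568 × 5000) = 0.752767
Series (M4 and M5): 0.758813 × 0.752767 = 0.571209
Parallel (M1, M2, M3, and [0.571209]): 1 − (1 − 0.925427)(1 − 0.938474)(1 − 0.840717)(1 − 0.571209) = 0.9997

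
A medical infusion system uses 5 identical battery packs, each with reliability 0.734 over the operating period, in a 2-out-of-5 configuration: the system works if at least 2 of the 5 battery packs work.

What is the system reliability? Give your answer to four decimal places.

R = Σ_{i=2}^{5} C(5,i) p^i (1−p)^{5−i} with p = 0.734
C(5,2)·0.734^2·0.266^3 = 0.101400
C(5,3)·0.734^3·0.266^2 = 0.279802
C(5,4)·0.734^4·0.266^1 = 0.386043
C(5,5)·0.734^5·0.266^0 = 0.213049
Sum = 0.9803

0.9803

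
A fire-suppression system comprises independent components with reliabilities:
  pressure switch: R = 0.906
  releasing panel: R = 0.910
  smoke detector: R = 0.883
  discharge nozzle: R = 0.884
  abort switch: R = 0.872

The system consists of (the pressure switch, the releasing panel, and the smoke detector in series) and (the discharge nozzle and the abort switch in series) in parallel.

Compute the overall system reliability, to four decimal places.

Series (pressure switch, releasing panel, and smoke detector): 0.906000 × 0.910000 × 0.883000 = 0.727998
Series (discharge nozzle and abort switch): 0.884000 × 0.872000 = 0.770848
Parallel ([0.727998] and [0.770848]): 1 − (1 − 0.727998)(1 − 0.770848) = 0.9377

0.9377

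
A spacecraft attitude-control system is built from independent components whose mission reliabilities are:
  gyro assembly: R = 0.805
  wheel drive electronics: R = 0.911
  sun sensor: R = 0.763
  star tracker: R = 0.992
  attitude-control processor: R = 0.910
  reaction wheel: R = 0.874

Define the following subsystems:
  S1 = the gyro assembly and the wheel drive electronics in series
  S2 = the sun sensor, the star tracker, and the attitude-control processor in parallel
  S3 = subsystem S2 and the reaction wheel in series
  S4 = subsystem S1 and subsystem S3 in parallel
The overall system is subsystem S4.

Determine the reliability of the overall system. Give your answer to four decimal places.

Series (gyro assembly and wheel drive electronics): 0.805000 × 0.911000 = 0.733355
Parallel (sun sensor, star tracker, and attitude-control processor): 1 − (1 − 0.763000)(1 − 0.992000)(1 − 0.910000) = 0.999829
Series ([0.999829] and reaction wheel): 0.999829 × 0.874000 = 0.873851
Parallel ([0.733355] and [0.873851]): 1 − (1 − 0.733355)(1 − 0.873851) = 0.9664

0.9664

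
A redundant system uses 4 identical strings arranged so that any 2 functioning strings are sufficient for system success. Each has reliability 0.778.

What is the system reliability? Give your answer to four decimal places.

0.9635

R = Σ_{i=2}^{4} C(4,i) p^i (1−p)^{4−i} with p = 0.778
C(4,2)·0.778^2·0.222^2 = 0.178985
C(4,3)·0.778^3·0.222^1 = 0.418169
C(4,4)·0.778^4·0.222^0 = 0.366369
Sum = 0.9635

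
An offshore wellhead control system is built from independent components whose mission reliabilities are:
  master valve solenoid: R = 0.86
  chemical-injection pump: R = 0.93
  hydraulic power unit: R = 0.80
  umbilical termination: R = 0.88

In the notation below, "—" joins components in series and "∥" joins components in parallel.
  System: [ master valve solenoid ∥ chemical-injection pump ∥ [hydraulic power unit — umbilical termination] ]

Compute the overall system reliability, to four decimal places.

0.9971

Series (hydraulic power unit and umbilical termination): 0.800000 × 0.880000 = 0.704000
Parallel (master valve solenoid, chemical-injection pump, and [0.704000]): 1 − (1 − 0.860000)(1 − 0.930000)(1 − 0.704000) = 0.9971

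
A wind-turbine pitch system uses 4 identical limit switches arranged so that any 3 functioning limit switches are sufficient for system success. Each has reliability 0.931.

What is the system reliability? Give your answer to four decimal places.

R = Σ_{i=3}^{4} C(4,i) p^i (1−p)^{4−i} with p = 0.931
C(4,3)·0.931^3·0.069^1 = 0.222719
C(4,4)·0.931^4·0.069^0 = 0.751275
Sum = 0.9740

0.9740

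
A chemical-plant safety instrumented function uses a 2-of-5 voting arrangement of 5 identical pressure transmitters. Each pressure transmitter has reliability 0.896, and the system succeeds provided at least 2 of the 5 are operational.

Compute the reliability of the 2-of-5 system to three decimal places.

R = Σ_{i=2}^{5} C(5,i) p^i (1−p)^{5−i} with p = 0.896
C(5,2)·0.896^2·0.104^3 = 0.00903
C(5,3)·0.896^3·0.104^2 = 0.07780
C(5,4)·0.896^4·0.104^1 = 0.33515
C(5,5)·0.896^5·0.104^0 = 0.57748
Sum = 0.999

0.999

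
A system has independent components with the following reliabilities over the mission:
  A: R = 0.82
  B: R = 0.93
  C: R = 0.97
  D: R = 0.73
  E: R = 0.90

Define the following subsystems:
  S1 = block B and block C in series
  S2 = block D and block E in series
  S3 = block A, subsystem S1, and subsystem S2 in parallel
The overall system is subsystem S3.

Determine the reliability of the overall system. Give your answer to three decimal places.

0.994

Series (B and C): 0.93000 × 0.97000 = 0.90210
Series (D and E): 0.73000 × 0.90000 = 0.65700
Parallel (A, [0.90210], and [0.65700]): 1 − (1 − 0.82000)(1 − 0.90210)(1 − 0.65700) = 0.994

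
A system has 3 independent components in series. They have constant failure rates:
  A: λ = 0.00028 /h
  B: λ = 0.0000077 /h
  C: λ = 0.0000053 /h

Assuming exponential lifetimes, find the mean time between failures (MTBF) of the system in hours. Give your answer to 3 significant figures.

Series of exponential components: λ_sys = Σ λ_i
λ_sys = 0.00028 + 0.0000077 + 0.0000053 = 2.9300e-04 /h
MTBF = 1 / λ_sys = 3410 h

3410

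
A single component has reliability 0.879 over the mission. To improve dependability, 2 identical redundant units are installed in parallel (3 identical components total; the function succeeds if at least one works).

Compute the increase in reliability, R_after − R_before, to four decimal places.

R_before = 0.879
R_after = 1 − (1 − 0.879)^3 = 0.9982
ΔR = 0.9982 − 0.879 = 0.1192

0.1192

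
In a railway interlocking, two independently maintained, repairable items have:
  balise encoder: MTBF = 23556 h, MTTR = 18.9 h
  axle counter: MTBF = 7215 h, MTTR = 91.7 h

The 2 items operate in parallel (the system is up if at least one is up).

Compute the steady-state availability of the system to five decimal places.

A(balise encoder) = MTBF/(MTBF+MTTR) = 23556/(23556+18.9) = 0.999198
A(axle counter) = MTBF/(MTBF+MTTR) = 7215/(7215+91.7) = 0.987450
Parallel availability: 1 − (1 − 0.999198)(1 − 0.987450) = 0.99999

0.99999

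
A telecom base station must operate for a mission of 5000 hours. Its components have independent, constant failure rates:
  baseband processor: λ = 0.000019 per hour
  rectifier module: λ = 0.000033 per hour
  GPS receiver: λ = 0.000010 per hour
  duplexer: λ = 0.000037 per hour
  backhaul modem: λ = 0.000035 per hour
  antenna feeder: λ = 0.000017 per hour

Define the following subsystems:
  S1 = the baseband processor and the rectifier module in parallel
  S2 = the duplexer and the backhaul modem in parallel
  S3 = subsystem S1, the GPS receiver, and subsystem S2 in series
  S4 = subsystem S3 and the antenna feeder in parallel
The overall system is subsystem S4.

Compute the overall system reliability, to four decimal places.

R(baseband processor) = exp(−0.000019 × 5000) = 0.909373
R(rectifier module) = exp(−0.000033 × 5000) = 0.847894
R(GPS receiver) = exp(−0.000010 × 5000) = 0.951229
R(duplexer) = exp(−0.000037 × 5000) = 0.831104
R(backhaul modem) = exp(−0.000035 × 5000) = 0.839457
R(antenna feeder) = exp(−0.000017 × 5000) = 0.918512
Parallel (baseband processor and rectifier module): 1 − (1 − 0.909373)(1 − 0.847894) = 0.986215
Parallel (duplexer and backhaul modem): 1 − (1 − 0.831104)(1 − 0.839457) = 0.972885
Series ([0.986215], GPS receiver, and [0.972885]): 0.986215 × 0.951229 × 0.972885 = 0.912679
Parallel ([0.912679] and antenna feeder): 1 − (1 − 0.912679)(1 − 0.918512) = 0.9929

0.9929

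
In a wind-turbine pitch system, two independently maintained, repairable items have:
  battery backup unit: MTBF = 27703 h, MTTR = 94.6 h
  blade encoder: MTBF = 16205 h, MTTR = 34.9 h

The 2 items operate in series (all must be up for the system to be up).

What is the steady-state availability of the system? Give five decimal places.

0.99446

A(battery backup unit) = MTBF/(MTBF+MTTR) = 27703/(27703+94.6) = 0.996597
A(blade encoder) = MTBF/(MTBF+MTTR) = 16205/(16205+34.9) = 0.997851
Series availability: 0.996597 × 0.997851 = 0.99446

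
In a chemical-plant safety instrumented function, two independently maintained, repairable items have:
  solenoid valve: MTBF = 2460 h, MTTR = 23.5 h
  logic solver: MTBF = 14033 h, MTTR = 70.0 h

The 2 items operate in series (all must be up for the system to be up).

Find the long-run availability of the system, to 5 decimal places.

0.98562

A(solenoid valve) = MTBF/(MTBF+MTTR) = 2460/(2460+23.5) = 0.990538
A(logic solver) = MTBF/(MTBF+MTTR) = 14033/(14033+70.0) = 0.995037
Series availability: 0.990538 × 0.995037 = 0.98562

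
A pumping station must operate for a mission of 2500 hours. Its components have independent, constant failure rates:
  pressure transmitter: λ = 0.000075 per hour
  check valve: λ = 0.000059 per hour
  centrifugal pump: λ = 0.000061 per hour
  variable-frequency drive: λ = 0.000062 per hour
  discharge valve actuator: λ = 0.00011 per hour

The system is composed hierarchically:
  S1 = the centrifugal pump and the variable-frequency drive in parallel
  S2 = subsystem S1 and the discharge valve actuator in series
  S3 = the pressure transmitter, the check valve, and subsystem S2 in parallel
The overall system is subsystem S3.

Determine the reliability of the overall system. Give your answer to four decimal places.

0.9940

R(pressure transmitter) = exp(−0.000075 × 2500) = 0.829029
R(check valve) = exp(−0.000059 × 2500) = 0.862862
R(centrifugal pump) = exp(−0.000061 × 2500) = 0.858559
R(variable-frequency drive) = exp(−0.000062 × 2500) = 0.856415
R(discharge valve actuator) = exp(−0.00011 × 2500) = 0.759572
Parallel (centrifugal pump and variable-frequency drive): 1 − (1 − 0.858559)(1 − 0.856415) = 0.979691
Series ([0.979691] and discharge valve actuator): 0.979691 × 0.759572 = 0.744146
Parallel (pressure transmitter, check valve, and [0.744146]): 1 − (1 − 0.829029)(1 − 0.862862)(1 − 0.744146) = 0.9940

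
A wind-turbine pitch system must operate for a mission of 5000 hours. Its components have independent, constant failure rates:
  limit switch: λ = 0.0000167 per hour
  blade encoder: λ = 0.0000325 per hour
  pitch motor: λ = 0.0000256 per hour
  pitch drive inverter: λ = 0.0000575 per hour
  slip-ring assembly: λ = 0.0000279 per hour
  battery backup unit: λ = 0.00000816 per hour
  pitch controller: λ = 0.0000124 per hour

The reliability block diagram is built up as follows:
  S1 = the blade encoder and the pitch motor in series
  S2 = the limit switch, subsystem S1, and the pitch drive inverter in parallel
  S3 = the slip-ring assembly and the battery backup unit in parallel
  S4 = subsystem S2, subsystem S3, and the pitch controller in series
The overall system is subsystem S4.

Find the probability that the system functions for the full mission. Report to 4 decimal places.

0.9303

R(limit switch) = exp(−0.0000167 × 5000) = 0.919891
R(blade encoder) = exp(−0.0000325 × 5000) = 0.850016
R(pitch motor) = exp(−0.0000256 × 5000) = 0.879853
R(pitch drive inverter) = exp(−0.0000575 × 5000) = 0.750137
R(slip-ring assembly) = exp(−0.0000279 × 5000) = 0.869793
R(battery backup unit) = exp(−0.00000816 × 5000) = 0.960021
R(pitch controller) = exp(−0.0000124 × 5000) = 0.939883
Series (blade encoder and pitch motor): 0.850016 × 0.879853 = 0.747889
Parallel (limit switch, [0.747889], and pitch drive inverter): 1 − (1 − 0.919891)(1 − 0.747889)(1 − 0.750137) = 0.994954
Parallel (slip-ring assembly and battery backup unit): 1 − (1 − 0.869793)(1 − 0.960021) = 0.994794
Series ([0.994954], [0.994794], and pitch controller): 0.994954 × 0.994794 × 0.939883 = 0.9303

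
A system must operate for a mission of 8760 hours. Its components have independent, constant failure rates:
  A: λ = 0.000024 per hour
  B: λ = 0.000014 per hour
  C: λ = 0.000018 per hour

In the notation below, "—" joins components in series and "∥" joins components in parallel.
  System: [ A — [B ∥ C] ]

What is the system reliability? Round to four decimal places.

0.7967

R(A) = exp(−0.000024 × 8760) = 0.810390
R(B) = exp(−0.000014 × 8760) = 0.884582
R(C) = exp(−0.000018 × 8760) = 0.854123
Parallel (B and C): 1 − (1 − 0.884582)(1 − 0.854123) = 0.983163
Series (A and [0.983163]): 0.810390 × 0.983163 = 0.7967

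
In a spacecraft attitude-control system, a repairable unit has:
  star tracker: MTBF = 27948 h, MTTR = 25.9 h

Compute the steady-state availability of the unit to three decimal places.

0.999

A(star tracker) = MTBF/(MTBF+MTTR) = 27948/(27948+25.9) = 0.999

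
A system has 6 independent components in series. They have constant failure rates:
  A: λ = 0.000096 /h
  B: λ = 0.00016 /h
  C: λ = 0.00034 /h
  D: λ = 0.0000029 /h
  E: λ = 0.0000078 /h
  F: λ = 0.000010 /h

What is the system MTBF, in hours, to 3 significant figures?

1620

Series of exponential components: λ_sys = Σ λ_i
λ_sys = 0.000096 + 0.00016 + 0.00034 + 0.0000029 + 0.0000078 + 0.000010 = 6.1670e-04 /h
MTBF = 1 / λ_sys = 1620 h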